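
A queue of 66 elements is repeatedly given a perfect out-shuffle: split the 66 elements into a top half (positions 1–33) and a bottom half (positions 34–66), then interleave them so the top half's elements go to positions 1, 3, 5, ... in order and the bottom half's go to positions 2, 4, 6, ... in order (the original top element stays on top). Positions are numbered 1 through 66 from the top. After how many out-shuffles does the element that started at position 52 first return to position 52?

12

Follow position 52 under repeated out-shuffles:
52 → 38 → 10 → 19 → 37 → 8 → 15 → 29 → 57 → 48 → 30 → 59 → 52
It first returns after 12 out-shuffles.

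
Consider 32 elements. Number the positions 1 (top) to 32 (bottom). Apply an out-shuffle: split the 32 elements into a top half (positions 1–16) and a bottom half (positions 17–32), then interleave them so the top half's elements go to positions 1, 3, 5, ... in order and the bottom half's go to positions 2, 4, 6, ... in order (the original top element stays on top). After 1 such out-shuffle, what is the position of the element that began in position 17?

Track the element's position through each out-shuffle:
17 → 2

2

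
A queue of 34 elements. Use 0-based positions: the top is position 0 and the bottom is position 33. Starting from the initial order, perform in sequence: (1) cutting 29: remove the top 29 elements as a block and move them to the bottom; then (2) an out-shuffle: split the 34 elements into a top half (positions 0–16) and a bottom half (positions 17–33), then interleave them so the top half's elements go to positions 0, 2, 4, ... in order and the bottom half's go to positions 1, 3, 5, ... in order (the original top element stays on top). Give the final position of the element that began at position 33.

8

Track the element from position 33 forward through each operation:
  after op 1 (cut 29): 33 → 4
  after op 2 (out-shuffle): 4 → 8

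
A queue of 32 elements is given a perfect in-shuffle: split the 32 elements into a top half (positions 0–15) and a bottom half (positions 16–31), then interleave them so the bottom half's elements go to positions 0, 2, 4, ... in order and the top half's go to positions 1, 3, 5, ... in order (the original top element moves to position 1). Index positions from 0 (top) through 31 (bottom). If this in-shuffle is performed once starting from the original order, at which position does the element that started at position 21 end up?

Track the element's position through each in-shuffle:
21 → 10

10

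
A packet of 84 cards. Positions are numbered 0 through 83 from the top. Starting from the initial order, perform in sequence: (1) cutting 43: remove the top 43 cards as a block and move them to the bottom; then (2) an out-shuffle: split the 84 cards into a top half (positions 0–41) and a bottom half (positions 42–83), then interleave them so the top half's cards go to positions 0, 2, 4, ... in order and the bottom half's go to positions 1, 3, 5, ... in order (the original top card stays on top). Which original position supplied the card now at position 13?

7

Undo the operations in reverse order, starting from position 13:
  undo op 2 (out-shuffle, from bottom half): 13 ← 48
  undo op 1 (cut 43): 48 ← 7
So the card at position 13 came from original position 7.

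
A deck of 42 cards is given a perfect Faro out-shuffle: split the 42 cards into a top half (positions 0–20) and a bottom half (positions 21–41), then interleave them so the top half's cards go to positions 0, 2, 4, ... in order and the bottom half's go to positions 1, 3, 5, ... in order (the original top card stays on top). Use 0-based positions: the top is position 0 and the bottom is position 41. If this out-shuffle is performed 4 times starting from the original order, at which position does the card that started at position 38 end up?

Track the card's position through each out-shuffle:
38 → 35 → 29 → 17 → 34

34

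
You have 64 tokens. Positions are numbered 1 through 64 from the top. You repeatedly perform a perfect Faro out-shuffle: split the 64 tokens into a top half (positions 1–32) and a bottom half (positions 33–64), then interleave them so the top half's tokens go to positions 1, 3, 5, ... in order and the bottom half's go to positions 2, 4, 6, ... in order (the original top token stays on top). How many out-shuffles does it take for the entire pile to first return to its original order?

6

The out-shuffle permutes the 64 positions with cycle lengths [1, 1, 2, 3, 3, 6, 6, 6, 6, 6, 6, 6, 6, 6].
Every token is home exactly when every cycle has completed a whole number of laps, i.e. after lcm(1, 2, 3, 6) = 6 out-shuffles.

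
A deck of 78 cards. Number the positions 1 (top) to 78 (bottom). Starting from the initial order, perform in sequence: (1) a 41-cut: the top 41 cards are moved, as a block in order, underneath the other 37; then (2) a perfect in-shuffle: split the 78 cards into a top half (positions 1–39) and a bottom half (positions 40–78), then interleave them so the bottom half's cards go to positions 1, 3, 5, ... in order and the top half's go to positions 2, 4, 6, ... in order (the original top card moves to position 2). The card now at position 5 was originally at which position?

5

Undo the operations in reverse order, starting from position 5:
  undo op 2 (in-shuffle, from bottom half): 5 ← 42
  undo op 1 (cut 41): 42 ← 5
So the card at position 5 came from original position 5.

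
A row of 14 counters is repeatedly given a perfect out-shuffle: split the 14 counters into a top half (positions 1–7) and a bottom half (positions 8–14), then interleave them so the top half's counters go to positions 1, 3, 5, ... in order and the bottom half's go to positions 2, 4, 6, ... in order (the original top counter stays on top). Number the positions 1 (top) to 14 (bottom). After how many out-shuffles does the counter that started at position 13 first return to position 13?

Follow position 13 under repeated out-shuffles:
13 → 12 → 10 → 6 → 11 → 8 → 2 → 3 → 5 → 9 → 4 → 7 → 13
It first returns after 12 out-shuffles.

12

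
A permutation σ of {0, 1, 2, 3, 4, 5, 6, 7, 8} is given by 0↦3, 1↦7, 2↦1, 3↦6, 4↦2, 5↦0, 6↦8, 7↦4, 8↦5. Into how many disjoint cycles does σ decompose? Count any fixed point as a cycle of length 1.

2

Cycle decomposition: (0 3 6 8 5) (1 7 4 2).
2 cycles.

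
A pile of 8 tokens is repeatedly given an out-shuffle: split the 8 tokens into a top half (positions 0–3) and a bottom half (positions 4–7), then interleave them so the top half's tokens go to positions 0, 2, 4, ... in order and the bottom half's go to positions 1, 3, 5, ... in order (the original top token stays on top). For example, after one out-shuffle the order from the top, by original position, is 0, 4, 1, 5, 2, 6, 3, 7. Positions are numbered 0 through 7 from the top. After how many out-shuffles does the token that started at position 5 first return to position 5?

3

Follow position 5 under repeated out-shuffles:
5 → 3 → 6 → 5
It first returns after 3 out-shuffles.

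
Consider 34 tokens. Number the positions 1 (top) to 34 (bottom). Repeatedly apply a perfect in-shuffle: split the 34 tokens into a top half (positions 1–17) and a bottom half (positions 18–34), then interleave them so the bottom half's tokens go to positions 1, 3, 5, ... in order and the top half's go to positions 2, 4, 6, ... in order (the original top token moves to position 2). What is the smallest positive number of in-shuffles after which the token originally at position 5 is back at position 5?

3

Follow position 5 under repeated in-shuffles:
5 → 10 → 20 → 5
It first returns after 3 in-shuffles.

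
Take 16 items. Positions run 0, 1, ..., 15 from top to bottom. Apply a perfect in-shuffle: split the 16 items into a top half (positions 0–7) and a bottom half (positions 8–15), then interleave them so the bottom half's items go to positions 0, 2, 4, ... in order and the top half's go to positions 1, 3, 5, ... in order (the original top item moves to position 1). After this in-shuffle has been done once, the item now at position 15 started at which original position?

7

Work backwards from position 15, undoing one in-shuffle at a time:
15 ← 7
So the item now at position 15 started at position 7.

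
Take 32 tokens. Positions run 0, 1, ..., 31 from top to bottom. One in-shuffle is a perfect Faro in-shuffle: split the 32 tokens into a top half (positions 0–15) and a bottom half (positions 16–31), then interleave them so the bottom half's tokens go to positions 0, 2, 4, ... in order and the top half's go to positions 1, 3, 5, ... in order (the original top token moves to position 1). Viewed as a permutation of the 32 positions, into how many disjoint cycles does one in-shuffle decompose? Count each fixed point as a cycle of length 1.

Trace each unvisited position around until it returns:
(0 1 3 7 15 31 30 28 24 16) (2 5 11 23 14 29 26 20 8 17) (4 9 19 6 13 27 22 12 25 18) (10 21)
4 cycles in total.

4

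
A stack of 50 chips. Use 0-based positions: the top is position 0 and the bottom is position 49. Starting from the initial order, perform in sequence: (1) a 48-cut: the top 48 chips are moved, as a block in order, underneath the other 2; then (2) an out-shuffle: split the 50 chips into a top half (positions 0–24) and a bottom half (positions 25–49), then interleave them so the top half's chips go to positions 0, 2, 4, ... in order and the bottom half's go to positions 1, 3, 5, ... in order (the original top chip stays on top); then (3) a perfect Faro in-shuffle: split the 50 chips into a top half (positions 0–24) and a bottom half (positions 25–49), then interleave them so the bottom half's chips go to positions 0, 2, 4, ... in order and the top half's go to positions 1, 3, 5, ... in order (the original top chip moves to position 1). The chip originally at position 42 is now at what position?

28

Track the chip from position 42 forward through each operation:
  after op 1 (cut 48): 42 → 44
  after op 2 (out-shuffle): 44 → 39
  after op 3 (in-shuffle): 39 → 28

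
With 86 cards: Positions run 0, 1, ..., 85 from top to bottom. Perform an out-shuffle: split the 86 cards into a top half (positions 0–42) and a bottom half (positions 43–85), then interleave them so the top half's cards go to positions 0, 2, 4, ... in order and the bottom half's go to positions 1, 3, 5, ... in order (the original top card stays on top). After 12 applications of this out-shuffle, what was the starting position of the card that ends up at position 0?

Work backwards from position 0, undoing one out-shuffle at a time:
0 ← 0 ← 0 ← 0 ← 0 ← 0 ← 0 ← 0 ← 0 ← 0 ← 0 ← 0 ← 0
So the card now at position 0 started at position 0.

0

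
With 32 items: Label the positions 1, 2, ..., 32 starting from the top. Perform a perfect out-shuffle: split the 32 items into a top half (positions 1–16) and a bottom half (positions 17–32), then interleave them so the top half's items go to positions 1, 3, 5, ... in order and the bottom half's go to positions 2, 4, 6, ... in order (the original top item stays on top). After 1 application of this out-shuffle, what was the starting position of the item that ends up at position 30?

Work backwards from position 30, undoing one out-shuffle at a time:
30 ← 31
So the item now at position 30 started at position 31.

31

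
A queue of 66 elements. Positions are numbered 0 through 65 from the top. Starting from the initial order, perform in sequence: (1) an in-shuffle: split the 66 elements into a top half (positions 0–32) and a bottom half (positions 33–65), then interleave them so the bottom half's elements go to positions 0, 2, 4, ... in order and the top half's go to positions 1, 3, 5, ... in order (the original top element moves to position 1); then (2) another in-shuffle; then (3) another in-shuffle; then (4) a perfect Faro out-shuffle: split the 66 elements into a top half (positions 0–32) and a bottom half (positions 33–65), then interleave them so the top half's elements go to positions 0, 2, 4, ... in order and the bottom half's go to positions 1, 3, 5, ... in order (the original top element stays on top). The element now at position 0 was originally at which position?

41

Undo the operations in reverse order, starting from position 0:
  undo op 4 (out-shuffle, from top half): 0 ← 0
  undo op 3 (in-shuffle, from bottom half): 0 ← 33
  undo op 2 (in-shuffle, from top half): 33 ← 16
  undo op 1 (in-shuffle, from bottom half): 16 ← 41
So the element at position 0 came from original position 41.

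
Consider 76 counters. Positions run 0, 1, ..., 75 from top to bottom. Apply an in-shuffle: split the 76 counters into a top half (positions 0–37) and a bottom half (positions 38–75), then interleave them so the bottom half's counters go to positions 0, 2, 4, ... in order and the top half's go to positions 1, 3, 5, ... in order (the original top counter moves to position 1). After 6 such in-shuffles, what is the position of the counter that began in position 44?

Track the counter's position through each in-shuffle:
44 → 12 → 25 → 51 → 26 → 53 → 30

30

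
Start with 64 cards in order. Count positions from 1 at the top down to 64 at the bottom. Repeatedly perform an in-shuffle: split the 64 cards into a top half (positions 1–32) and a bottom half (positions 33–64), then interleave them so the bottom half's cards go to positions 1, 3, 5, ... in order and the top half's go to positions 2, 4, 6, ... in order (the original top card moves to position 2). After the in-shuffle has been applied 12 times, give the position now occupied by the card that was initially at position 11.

11

Track the card's position through each in-shuffle:
11 → 22 → 44 → 23 → 46 → 27 → 54 → 43 → 21 → 42 → 19 → 38 → 11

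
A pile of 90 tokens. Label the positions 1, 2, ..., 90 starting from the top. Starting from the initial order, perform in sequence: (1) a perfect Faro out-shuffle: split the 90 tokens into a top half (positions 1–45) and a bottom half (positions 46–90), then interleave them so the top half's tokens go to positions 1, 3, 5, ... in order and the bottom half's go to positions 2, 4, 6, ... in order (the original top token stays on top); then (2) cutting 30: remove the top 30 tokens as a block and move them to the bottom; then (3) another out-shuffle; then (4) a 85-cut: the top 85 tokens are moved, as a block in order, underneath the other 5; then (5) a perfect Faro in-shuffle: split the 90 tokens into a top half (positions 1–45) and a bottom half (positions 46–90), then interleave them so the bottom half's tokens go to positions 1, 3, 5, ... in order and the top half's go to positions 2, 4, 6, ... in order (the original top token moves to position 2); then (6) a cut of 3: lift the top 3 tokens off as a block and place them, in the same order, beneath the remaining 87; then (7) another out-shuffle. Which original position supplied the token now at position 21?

83

Undo the operations in reverse order, starting from position 21:
  undo op 7 (out-shuffle, from top half): 21 ← 11
  undo op 6 (cut 3): 11 ← 14
  undo op 5 (in-shuffle, from top half): 14 ← 7
  undo op 4 (cut 85): 7 ← 2
  undo op 3 (out-shuffle, from bottom half): 2 ← 46
  undo op 2 (cut 30): 46 ← 76
  undo op 1 (out-shuffle, from bottom half): 76 ← 83
So the token at position 21 came from original position 83.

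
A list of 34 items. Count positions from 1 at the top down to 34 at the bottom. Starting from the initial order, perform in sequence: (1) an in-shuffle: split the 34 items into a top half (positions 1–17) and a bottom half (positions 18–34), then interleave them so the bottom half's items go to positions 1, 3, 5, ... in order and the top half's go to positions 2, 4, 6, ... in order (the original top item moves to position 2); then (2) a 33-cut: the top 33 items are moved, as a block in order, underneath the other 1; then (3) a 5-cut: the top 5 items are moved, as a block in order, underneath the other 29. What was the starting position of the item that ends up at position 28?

16

Undo the operations in reverse order, starting from position 28:
  undo op 3 (cut 5): 28 ← 33
  undo op 2 (cut 33): 33 ← 32
  undo op 1 (in-shuffle, from top half): 32 ← 16
So the item at position 28 came from original position 16.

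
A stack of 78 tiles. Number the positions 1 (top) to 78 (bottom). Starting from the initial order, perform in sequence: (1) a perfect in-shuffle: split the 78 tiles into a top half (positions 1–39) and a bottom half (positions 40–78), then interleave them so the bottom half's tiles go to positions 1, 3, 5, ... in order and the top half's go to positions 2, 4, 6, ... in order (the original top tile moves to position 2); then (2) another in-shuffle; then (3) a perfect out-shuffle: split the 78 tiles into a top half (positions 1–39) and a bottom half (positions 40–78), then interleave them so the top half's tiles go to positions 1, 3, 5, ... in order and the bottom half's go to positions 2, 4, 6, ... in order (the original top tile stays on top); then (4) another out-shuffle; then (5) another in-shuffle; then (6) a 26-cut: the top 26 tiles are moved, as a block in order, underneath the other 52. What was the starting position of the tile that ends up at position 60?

Undo the operations in reverse order, starting from position 60:
  undo op 6 (cut 26): 60 ← 8
  undo op 5 (in-shuffle, from top half): 8 ← 4
  undo op 4 (out-shuffle, from bottom half): 4 ← 41
  undo op 3 (out-shuffle, from top half): 41 ← 21
  undo op 2 (in-shuffle, from bottom half): 21 ← 50
  undo op 1 (in-shuffle, from top half): 50 ← 25
So the tile at position 60 came from original position 25.

25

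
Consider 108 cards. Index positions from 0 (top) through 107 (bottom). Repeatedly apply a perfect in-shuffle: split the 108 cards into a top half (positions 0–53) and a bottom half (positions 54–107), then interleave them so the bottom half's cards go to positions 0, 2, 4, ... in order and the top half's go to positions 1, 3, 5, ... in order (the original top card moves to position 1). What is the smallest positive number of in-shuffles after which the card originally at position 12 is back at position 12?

36

Follow position 12 under repeated in-shuffles:
12 → 25 → 51 → 103 → 98 → 88 → 68 → 28 → ... → 12 (length 36)
It first returns after 36 in-shuffles.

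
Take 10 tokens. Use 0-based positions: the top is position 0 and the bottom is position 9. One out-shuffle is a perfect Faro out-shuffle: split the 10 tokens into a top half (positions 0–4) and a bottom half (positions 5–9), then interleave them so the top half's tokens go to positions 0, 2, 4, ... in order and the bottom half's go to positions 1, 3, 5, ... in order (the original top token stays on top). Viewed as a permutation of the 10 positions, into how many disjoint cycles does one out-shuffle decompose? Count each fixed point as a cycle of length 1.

4

Trace each unvisited position around until it returns:
(0) (1 2 4 8 7 5) (3 6) (9)
4 cycles in total.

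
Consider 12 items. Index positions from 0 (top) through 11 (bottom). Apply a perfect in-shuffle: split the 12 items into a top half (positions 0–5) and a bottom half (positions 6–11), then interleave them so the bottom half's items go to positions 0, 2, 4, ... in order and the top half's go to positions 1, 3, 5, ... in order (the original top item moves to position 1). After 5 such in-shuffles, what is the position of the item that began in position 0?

5

Track the item's position through each in-shuffle:
0 → 1 → 3 → 7 → 2 → 5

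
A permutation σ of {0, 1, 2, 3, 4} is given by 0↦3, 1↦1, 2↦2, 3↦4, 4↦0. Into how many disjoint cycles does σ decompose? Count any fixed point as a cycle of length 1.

Cycle decomposition: (0 3 4) (1) (2).
3 cycles.

3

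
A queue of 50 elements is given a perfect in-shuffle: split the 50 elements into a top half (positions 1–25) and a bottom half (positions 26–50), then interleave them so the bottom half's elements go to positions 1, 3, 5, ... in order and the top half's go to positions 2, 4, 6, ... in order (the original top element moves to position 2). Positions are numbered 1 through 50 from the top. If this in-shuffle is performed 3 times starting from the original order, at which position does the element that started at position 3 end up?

24

Track the element's position through each in-shuffle:
3 → 6 → 12 → 24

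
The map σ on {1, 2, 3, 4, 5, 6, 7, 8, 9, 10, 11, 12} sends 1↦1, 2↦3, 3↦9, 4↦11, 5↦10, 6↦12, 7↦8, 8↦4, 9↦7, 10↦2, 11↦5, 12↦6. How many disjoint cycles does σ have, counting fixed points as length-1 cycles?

Cycle decomposition: (1) (2 3 9 7 8 4 11 5 10) (6 12).
3 cycles.

3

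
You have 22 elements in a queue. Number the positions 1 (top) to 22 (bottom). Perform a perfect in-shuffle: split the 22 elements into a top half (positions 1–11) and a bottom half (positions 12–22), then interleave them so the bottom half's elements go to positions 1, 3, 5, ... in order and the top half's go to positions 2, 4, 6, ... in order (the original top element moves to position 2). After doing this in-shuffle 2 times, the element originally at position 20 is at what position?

Track the element's position through each in-shuffle:
20 → 17 → 11

11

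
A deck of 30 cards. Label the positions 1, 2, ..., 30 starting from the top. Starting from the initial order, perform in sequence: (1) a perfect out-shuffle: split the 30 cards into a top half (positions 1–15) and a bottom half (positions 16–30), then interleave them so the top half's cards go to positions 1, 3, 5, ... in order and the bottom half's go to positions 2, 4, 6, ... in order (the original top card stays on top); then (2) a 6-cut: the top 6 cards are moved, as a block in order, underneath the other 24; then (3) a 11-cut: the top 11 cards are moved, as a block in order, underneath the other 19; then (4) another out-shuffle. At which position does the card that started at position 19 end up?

12

Track the card from position 19 forward through each operation:
  after op 1 (out-shuffle): 19 → 8
  after op 2 (cut 6): 8 → 2
  after op 3 (cut 11): 2 → 21
  after op 4 (out-shuffle): 21 → 12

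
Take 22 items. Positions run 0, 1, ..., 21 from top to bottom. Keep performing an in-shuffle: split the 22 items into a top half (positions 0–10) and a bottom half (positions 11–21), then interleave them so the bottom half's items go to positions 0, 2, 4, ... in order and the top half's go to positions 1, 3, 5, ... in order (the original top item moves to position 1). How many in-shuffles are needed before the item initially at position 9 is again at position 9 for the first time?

Follow position 9 under repeated in-shuffles:
9 → 19 → 16 → 10 → 21 → 20 → 18 → 14 → 6 → 13 → 4 → 9
It first returns after 11 in-shuffles.

11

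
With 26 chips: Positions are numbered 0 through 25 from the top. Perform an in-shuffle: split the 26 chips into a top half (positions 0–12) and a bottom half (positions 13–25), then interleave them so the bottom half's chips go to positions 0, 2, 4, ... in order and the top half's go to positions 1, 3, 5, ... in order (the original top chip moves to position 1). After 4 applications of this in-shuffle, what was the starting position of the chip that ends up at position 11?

Work backwards from position 11, undoing one in-shuffle at a time:
11 ← 5 ← 2 ← 14 ← 20
So the chip now at position 11 started at position 20.

20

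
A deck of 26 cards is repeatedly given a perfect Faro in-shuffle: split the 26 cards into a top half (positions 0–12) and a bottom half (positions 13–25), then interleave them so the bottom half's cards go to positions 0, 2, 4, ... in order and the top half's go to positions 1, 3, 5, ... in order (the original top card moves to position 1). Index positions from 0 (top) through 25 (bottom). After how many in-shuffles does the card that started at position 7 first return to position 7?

Follow position 7 under repeated in-shuffles:
7 → 15 → 4 → 9 → 19 → 12 → 25 → 24 → 22 → 18 → 10 → 21 → 16 → 6 → 13 → 0 → 1 → 3 → 7
It first returns after 18 in-shuffles.

18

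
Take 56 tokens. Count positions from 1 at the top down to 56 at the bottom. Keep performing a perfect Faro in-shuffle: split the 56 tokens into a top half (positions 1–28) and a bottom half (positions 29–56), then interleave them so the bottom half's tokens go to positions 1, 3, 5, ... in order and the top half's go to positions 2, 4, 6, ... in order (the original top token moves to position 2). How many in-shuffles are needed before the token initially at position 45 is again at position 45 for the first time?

18

Follow position 45 under repeated in-shuffles:
45 → 33 → 9 → 18 → 36 → 15 → 30 → 3 → 6 → 12 → 24 → 48 → 39 → 21 → 42 → 27 → 54 → 51 → 45
It first returns after 18 in-shuffles.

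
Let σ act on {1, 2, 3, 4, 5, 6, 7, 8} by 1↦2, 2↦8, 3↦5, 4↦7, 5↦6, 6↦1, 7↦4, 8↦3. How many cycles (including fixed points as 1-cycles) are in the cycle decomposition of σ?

Cycle decomposition: (1 2 8 3 5 6) (4 7).
2 cycles.

2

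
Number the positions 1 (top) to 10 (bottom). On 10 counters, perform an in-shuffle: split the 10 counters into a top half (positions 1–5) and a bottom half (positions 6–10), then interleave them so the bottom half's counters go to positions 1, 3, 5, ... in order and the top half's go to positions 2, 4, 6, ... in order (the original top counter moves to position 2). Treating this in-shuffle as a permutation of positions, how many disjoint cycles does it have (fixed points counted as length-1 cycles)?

1

Trace each unvisited position around until it returns:
(1 2 4 8 5 10 9 7 3 6)
1 cycle in total.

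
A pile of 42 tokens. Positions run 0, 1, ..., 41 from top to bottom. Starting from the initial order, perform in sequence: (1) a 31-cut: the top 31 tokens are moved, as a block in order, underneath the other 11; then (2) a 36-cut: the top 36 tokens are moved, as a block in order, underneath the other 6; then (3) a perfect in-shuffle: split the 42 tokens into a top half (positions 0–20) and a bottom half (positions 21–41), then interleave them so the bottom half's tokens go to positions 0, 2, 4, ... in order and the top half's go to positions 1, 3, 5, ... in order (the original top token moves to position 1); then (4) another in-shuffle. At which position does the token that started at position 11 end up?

29

Track the token from position 11 forward through each operation:
  after op 1 (cut 31): 11 → 22
  after op 2 (cut 36): 22 → 28
  after op 3 (in-shuffle): 28 → 14
  after op 4 (in-shuffle): 14 → 29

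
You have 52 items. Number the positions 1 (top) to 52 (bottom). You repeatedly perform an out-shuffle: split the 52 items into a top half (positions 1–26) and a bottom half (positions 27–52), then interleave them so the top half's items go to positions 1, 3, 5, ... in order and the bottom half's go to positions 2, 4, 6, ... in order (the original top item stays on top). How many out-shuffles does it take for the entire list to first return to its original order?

The out-shuffle permutes the 52 positions with cycle lengths [1, 1, 2, 8, 8, 8, 8, 8, 8].
Every item is home exactly when every cycle has completed a whole number of laps, i.e. after lcm(1, 2, 8) = 8 out-shuffles.

8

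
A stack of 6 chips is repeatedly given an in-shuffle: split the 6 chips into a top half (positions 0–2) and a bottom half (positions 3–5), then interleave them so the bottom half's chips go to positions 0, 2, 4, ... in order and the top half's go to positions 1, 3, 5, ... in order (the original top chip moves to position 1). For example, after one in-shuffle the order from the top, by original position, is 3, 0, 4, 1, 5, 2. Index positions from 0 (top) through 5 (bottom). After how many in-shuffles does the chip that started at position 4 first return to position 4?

Follow position 4 under repeated in-shuffles:
4 → 2 → 5 → 4
It first returns after 3 in-shuffles.

3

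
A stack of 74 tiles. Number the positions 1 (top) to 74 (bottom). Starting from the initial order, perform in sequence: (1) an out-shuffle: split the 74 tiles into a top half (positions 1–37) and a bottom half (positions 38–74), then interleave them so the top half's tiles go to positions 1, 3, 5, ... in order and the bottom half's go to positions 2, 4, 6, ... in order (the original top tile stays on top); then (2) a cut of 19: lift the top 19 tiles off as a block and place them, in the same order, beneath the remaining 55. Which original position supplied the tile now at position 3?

48

Undo the operations in reverse order, starting from position 3:
  undo op 2 (cut 19): 3 ← 22
  undo op 1 (out-shuffle, from bottom half): 22 ← 48
So the tile at position 3 came from original position 48.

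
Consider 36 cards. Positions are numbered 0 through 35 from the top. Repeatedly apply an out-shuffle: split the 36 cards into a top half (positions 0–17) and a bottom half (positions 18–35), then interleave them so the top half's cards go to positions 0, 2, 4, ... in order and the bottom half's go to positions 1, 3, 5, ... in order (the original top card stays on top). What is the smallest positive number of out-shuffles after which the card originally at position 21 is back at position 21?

Follow position 21 under repeated out-shuffles:
21 → 7 → 14 → 28 → 21
It first returns after 4 out-shuffles.

4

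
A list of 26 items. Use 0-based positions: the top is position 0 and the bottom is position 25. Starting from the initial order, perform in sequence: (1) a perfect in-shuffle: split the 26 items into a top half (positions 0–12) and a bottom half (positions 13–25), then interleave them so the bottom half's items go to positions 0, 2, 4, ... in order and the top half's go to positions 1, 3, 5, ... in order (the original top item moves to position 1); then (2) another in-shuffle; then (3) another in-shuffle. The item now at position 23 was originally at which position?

2

Undo the operations in reverse order, starting from position 23:
  undo op 3 (in-shuffle, from top half): 23 ← 11
  undo op 2 (in-shuffle, from top half): 11 ← 5
  undo op 1 (in-shuffle, from top half): 5 ← 2
So the item at position 23 came from original position 2.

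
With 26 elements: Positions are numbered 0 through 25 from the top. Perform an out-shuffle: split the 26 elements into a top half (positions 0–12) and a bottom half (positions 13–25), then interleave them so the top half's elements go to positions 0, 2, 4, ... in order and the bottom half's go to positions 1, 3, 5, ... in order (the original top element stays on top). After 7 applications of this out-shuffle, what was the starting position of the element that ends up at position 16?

22

Work backwards from position 16, undoing one out-shuffle at a time:
16 ← 8 ← 4 ← 2 ← 1 ← 13 ← 19 ← 22
So the element now at position 16 started at position 22.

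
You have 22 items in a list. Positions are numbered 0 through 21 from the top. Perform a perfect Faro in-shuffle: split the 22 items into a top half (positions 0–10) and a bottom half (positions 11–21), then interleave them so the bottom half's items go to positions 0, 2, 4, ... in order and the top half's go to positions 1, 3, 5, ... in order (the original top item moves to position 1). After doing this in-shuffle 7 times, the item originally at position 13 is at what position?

Track the item's position through each in-shuffle:
13 → 4 → 9 → 19 → 16 → 10 → 21 → 20

20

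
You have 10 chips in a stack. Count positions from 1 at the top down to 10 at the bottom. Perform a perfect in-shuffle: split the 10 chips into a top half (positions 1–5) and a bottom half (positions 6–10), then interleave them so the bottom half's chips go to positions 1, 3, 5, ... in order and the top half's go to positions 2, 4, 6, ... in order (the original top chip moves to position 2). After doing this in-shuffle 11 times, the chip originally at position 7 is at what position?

3

Track the chip's position through each in-shuffle:
7 → 3 → 6 → 1 → 2 → 4 → 8 → 5 → 10 → 9 → 7 → 3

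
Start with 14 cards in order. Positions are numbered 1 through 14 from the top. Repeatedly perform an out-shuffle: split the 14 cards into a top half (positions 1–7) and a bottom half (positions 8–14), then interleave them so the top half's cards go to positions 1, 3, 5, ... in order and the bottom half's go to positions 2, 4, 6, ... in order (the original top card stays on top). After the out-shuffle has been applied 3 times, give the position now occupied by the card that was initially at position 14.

Position 14 is a fixed point of every out-shuffle, so the card never moves.

14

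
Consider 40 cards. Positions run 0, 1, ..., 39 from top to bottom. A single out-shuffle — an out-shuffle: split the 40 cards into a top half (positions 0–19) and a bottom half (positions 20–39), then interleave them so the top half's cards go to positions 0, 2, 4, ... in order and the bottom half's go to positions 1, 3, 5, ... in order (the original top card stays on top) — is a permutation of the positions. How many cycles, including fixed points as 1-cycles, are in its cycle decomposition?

6

Trace each unvisited position around until it returns:
(0) (1 2 4 8 16 32 ... len 12) (3 6 12 24 9 18 ... len 12) (7 14 28 17 34 29 ... len 12) (13 26) (39)
6 cycles in total.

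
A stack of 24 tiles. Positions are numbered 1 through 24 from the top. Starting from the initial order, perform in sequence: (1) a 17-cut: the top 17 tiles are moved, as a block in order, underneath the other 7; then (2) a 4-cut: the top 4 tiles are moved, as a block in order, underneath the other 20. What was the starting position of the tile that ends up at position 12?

Undo the operations in reverse order, starting from position 12:
  undo op 2 (cut 4): 12 ← 16
  undo op 1 (cut 17): 16 ← 9
So the tile at position 12 came from original position 9.

9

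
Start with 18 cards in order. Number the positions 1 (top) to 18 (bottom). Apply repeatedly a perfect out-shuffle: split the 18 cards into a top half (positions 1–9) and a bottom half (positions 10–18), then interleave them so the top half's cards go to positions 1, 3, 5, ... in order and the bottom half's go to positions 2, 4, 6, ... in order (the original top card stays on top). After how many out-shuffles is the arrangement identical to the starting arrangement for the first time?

8

The out-shuffle permutes the 18 positions with cycle lengths [1, 1, 8, 8].
Every card is home exactly when every cycle has completed a whole number of laps, i.e. after lcm(1, 8) = 8 out-shuffles.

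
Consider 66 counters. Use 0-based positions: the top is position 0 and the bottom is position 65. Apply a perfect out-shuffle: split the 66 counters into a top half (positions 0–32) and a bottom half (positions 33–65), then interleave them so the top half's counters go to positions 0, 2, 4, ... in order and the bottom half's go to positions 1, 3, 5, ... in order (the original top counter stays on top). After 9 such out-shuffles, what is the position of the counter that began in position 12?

Track the counter's position through each out-shuffle:
12 → 24 → 48 → 31 → 62 → 59 → 53 → 41 → 17 → 34

34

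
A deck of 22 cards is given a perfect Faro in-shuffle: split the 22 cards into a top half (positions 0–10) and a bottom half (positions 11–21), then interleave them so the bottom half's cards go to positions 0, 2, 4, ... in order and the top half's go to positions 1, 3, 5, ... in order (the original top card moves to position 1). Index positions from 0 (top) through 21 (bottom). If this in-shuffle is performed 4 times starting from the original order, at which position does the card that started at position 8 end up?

5

Track the card's position through each in-shuffle:
8 → 17 → 12 → 2 → 5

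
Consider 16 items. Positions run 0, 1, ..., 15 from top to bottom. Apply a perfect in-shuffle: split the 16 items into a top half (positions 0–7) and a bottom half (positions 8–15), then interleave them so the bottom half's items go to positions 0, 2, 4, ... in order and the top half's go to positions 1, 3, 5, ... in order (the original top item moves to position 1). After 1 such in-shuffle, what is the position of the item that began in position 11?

6

Track the item's position through each in-shuffle:
11 → 6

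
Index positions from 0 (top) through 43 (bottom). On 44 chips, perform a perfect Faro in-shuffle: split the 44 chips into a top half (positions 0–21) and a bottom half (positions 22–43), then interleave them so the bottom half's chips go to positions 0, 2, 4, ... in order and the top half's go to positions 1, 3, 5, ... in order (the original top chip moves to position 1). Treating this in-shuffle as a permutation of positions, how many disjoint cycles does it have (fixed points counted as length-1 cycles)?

7

Trace each unvisited position around until it returns:
(0 1 3 7 15 31 ... len 12) (2 5 11 23) (4 9 19 39 34 24) (6 13 27 10 21 43 ... len 12) (8 17 35 26) (14 29) (20 41 38 32)
7 cycles in total.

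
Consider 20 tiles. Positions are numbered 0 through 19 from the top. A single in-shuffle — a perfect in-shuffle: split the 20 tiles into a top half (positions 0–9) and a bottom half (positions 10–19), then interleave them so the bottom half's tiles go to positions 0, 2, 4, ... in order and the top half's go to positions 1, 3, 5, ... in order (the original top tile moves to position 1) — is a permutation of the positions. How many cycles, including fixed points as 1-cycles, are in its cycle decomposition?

Trace each unvisited position around until it returns:
(0 1 3 7 15 10) (2 5 11) (4 9 19 18 16 12) (6 13) (8 17 14)
5 cycles in total.

5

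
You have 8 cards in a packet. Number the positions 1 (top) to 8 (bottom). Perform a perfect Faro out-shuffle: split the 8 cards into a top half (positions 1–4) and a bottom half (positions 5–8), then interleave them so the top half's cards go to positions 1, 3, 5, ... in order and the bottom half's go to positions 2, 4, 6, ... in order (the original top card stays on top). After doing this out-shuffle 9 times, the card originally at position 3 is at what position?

Track the card's position through each out-shuffle:
3 → 5 → 2 → 3 → 5 → 2 → 3 → 5 → 2 → 3

3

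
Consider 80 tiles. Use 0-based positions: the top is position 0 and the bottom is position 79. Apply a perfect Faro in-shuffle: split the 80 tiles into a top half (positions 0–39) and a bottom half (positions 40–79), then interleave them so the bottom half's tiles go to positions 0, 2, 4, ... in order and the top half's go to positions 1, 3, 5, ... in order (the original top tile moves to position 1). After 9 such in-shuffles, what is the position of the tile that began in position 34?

Track the tile's position through each in-shuffle:
34 → 69 → 58 → 36 → 73 → 66 → 52 → 24 → 49 → 18

18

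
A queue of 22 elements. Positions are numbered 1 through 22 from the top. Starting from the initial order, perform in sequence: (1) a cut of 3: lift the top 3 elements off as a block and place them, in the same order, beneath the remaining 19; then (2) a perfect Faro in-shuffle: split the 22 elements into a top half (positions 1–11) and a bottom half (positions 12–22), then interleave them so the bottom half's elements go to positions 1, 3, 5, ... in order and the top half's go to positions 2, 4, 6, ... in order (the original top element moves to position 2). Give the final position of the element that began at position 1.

17

Track the element from position 1 forward through each operation:
  after op 1 (cut 3): 1 → 20
  after op 2 (in-shuffle): 20 → 17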